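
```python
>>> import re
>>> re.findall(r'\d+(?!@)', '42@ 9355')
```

['4', '9355']

The negative lookaround is zero-width — it rules out positions where the adjacent text would match, without consuming anything.
Matches: at [0:1] → '4'; at [4:8] → '9355'.
With no groups in the pattern, `findall` gives back each whole match — 2 here.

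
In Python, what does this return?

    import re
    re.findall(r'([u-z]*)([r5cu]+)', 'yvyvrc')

[('yvyv', 'rc')]

Pattern: zero or more of a character in [u-z] (captured); then one or more of one of [r5cu] (captured).
Scanning left to right: at [0:6] match 'yvyvrc', groups = ('yvyv', 'rc').
`findall` packs the 2 group values into a tuple for every match.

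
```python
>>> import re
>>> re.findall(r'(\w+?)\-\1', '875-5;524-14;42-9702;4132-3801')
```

['5']

`\1` has to match the exact text group 1 already captured.
Walking the string: at [2:5] match '5-5', group 1 = '5'.
Because there's exactly one group, `findall` drops the full match and keeps group 1 from the one hit.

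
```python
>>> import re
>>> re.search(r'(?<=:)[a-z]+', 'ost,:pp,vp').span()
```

The lookaround is zero-width — it requires the adjacent text to match without consuming it, so the asserted text isn't part of the match.
Unlike `match`, `search` isn't anchored — it looks for the pattern anywhere in the string.
The match spans [5:7] → 'pp'.

(5, 7)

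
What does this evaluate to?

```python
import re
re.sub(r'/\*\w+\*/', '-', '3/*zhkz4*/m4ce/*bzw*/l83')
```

'3-m4ce-l83'

Matches: at [1:10] → '/*zhkz4*/'; at [14:21] → '/*bzw*/'.
`sub` substitutes '-' at each match site.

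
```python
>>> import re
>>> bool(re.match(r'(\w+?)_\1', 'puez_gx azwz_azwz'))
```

False

`re.match` won't scan ahead — the pattern has to work from the very first character.
Here the string doesn't start with a match, so the call returns None, and `bool(None)` is False.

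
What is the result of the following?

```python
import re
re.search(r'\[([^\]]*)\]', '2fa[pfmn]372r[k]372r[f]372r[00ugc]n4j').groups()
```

('pfmn',)

`re.search` tries every starting position until one works.
The match spans [3:9] → '[pfmn]'.
Captured: group 1 = 'pfmn'.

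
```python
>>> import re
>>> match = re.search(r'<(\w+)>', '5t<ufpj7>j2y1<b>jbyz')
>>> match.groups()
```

`search` walks the string left to right and returns the first match it finds.
The match spans [2:9] → '<ufpj7>'.
Captured: group 1 = 'ufpj7'.

('ufpj7',)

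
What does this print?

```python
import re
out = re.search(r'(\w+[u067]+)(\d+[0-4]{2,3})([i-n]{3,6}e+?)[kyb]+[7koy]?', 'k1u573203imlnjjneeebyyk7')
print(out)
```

None

The pattern matches one or more of a word character, then one or more of one of [u067] (captured); then one or more of a digit, then 2 to 3 of a character in [0-4] (captured); then 3 to 6 of a character in [i-n], then one or more of the literal 'e' (lazy) (captured); then one or more of one of [kyb], then optionally one of [7koy].
`search` walks the string left to right and returns the first match it finds.
Here nothing in the string fits, so the call returns None.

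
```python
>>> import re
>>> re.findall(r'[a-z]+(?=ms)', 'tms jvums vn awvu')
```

['t', 'jvu']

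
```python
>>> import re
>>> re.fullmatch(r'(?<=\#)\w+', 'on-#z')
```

None

`fullmatch` succeeds only if the pattern covers the string from start to end.
Here there's no way to consume every character, so the call returns None.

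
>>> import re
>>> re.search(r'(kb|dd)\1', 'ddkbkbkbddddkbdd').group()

'kbkb'

`\1` has to match the exact text group 1 already captured.
The match spans [2:6] → 'kbkb'.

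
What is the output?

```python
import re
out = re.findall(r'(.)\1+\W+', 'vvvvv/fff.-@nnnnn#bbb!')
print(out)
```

['v', 'f', 'n', 'b']

The backreference `\1` re-matches whatever the first group consumed, character for character.
Scanning left to right: at [0:6] match 'vvvvv/', group 1 = 'v'; at [6:12] match 'fff.-@', group 1 = 'f'; at [12:18] match 'nnnnn#', group 1 = 'n'; at [18:22] match 'bbb!', group 1 = 'b'.
With a single group, `findall` returns only what that group captured — 4 items.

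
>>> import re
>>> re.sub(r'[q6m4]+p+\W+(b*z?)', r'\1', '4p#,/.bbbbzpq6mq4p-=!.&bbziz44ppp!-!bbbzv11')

'bbbbzpbbzizbbbzv11'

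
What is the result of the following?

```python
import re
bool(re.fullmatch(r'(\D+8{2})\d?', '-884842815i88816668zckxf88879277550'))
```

False

For `fullmatch`, every character of the input must be accounted for by the pattern.
Here the string isn't matched end-to-end, so the call returns None, and `bool(None)` is False.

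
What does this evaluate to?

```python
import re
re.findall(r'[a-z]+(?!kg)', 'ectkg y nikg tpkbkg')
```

['ectkg', 'y', 'nikg', 'tpkbkg']

The negative lookahead/lookbehind blocks any match where the forbidden context is present.
No capturing groups, so `findall` returns the 4 full match strings.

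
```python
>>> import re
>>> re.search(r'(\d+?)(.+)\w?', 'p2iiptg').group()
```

'2iiptg'

This matches one or more of a digit (lazy) (captured); then one or more of any character (captured); then optionally a word character.
`search` walks the string left to right and returns the first match it finds.
The match spans [1:7] → '2iiptg'.
Captured: group 1 = '2', group 2 = 'iiptg'.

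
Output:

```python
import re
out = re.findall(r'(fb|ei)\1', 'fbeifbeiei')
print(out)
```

After group 1 captures some text, `\1` only succeeds where that same text appears again.
Matches: at [6:10] match 'eiei', group 1 = 'ei'.
With a single group, `findall` returns only what that group captured — 1 item.

['ei']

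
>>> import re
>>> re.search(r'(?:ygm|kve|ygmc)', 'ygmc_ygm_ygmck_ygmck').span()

(0, 3)

`|` is ordered: at each position the engine commits to the first alternative that works.
`re.search` tries every starting position until one works.
The match spans [0:3] → 'ygm'.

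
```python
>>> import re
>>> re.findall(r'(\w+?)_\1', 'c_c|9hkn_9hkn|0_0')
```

['c', '9hkn', '0']

The backreference `\1` re-matches whatever the first group consumed, character for character.
Because there's exactly one group, `findall` drops the full match and keeps group 1 from each hit.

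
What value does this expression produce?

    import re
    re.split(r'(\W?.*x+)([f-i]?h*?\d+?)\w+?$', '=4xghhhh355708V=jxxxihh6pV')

['', '=4xghhhh355708V=jxxx', 'ihh6', '']

This matches optionally a non-word character, then zero or more of any character, then one or more of a literal 'x' (captured); then optionally a character in [f-i], then zero or more of a literal 'h' (lazy), then one or more of a digit (lazy) (captured); then one or more of a word character (lazy); then anchored at the end.
Matches to split on: at [0:26] → '=4xghhhh355708V=jxxxihh6pV'.
`re.split` interleaves the captured-group text with the surrounding fragments.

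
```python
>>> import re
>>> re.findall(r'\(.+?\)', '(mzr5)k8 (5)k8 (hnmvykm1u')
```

['(mzr5)', '(5)']

With the lazy modifier that quantifier settles for the fewest repetitions that let the rest of the pattern succeed (the atoms after it are unaffected and can still be greedy).
Scanning left to right: at [0:6] → '(mzr5)'; at [9:12] → '(5)'.
`findall` yields the raw match text (2 of them) because the pattern has no groups.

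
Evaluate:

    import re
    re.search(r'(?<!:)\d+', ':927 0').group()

'27'

`(?!…)`/`(?<!…)` only lets a position through if the neighbouring text does NOT match; no characters are consumed.
The match spans [2:4] → '27'.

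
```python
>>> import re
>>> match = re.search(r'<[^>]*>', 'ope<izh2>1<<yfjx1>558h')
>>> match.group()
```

'<izh2>'

The match spans [3:9] → '<izh2>'.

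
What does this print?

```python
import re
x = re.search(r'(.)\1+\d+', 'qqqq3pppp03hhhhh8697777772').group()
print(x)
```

qqqq3

The backreference `\1` re-matches whatever the first group consumed, character for character.
The match spans [0:5] → 'qqqq3'.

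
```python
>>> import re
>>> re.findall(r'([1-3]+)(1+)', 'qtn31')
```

Pattern: one or more of a character in [1-3] (captured); then one or more of a literal '1' (captured).
Scanning left to right: at [3:5] match '31', groups = ('3', '1').
Multiple groups make `findall` return tuples — one 2-tuple for the one match.

[('3', '1')]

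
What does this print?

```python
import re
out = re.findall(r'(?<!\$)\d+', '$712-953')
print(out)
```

Because the assertion is negative and zero-width, positions next to the forbidden text are skipped.
Since nothing is captured, `findall` lists the 2 matched substrings directly.

['12', '953']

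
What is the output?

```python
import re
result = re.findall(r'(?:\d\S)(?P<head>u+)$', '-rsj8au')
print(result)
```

This matches a digit, then a non-whitespace character (non-capturing group); then one or more of a literal 'u' (captured as 'head'); then anchored at the end.
Because there's exactly one group, `findall` drops the full match and keeps group 1 from the one hit.

['u']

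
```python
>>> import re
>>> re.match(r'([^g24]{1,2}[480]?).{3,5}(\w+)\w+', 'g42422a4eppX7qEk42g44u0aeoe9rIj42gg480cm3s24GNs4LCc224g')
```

Pattern: 1 to 2 of any character except [g24], then optionally one of [480] (captured); then 3 to 5 of any character; then one or more of a word character (captured); then one or more of a word character.
`match` is anchored at position 0; if the pattern doesn't fit there, it returns None.
Here position 0 doesn't satisfy it, so the call returns None.

None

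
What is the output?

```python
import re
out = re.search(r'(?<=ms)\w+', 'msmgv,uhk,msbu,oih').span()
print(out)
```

Lookahead/lookbehind check context without consuming it, so the matched span excludes the asserted characters.
`re.search` scans for the first position where the pattern succeeds.
The match spans [2:5] → 'mgv'.

(2, 5)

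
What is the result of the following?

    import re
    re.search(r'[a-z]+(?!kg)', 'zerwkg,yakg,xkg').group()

Because the assertion is negative and zero-width, positions next to the forbidden text are skipped.
`re.search` scans for the first position where the pattern succeeds.
The match spans [0:6] → 'zerwkg'.

'zerwkg'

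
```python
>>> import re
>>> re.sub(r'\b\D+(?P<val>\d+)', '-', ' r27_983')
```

Pattern: a word boundary (`\b`, zero-width); then one or more of a non-digit; then one or more of a digit (captured as 'val').
Matches: at [1:4] → 'r27'.
Each match is replaced by '-'.

' -_983'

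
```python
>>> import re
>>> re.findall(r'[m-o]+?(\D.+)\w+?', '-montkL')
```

['ontk']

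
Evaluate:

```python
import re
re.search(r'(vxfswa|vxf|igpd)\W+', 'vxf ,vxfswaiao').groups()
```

('vxf',)

The match spans [0:5] → 'vxf ,'.
Captured: group 1 = 'vxf'.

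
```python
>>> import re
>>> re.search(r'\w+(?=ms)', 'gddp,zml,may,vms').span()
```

Because the assertion is zero-width, the text it checks is not consumed and won't appear in the result.
`re.search` tries every starting position until one works.
The match spans [13:14] → 'v'.

(13, 14)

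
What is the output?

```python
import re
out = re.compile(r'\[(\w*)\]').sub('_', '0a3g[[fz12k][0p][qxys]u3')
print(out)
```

Matches: at [5:12] → '[fz12k]'; at [12:16] → '[0p]'; at [16:22] → '[qxys]'.
Every occurrence is swapped for '_'.

0a3g[___u3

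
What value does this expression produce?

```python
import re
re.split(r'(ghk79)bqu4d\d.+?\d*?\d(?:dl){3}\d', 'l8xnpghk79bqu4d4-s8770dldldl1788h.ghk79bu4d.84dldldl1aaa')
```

['l8xnp', 'ghk79', '788h.ghk79bu4d.84dldldl1aaa']

Pattern: the literal 'ghk', then the literal '79' (captured); then the literal 'bq', then the literal 'u4d', then a digit; then one or more of any character (lazy), then zero or more of a digit (lazy), then a digit; then the literal 'dl' repeated 3 times, then a digit.
Lazy quantifiers expand one character at a time until the remainder of the pattern can match.
Matches to split on: at [5:29] → 'ghk79bqu4d4-s8770dldldl1'.
Because the pattern has a capturing group, `split` also inserts each captured text between the pieces.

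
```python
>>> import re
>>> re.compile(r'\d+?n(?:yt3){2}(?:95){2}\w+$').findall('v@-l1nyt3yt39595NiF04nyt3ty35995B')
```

The pattern matches one or more of a digit (lazy), then the literal 'n', then the literal 'yt3' repeated 2 times; then the literal '95' repeated 2 times, then one or more of a word character; then anchored at the end.
Scanning left to right: at [4:33] → '1nyt3yt39595NiF04nyt3ty35995B'.
With no groups in the pattern, `findall` gives back each whole match — 1 here.

['1nyt3yt39595NiF04nyt3ty35995B']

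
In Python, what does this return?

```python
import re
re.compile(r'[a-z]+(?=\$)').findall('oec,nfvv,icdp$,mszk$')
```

The positive lookaround only admits positions where the adjacent text matches; those characters stay outside the span.
Scanning left to right: at [9:13] → 'icdp'; at [15:19] → 'mszk'.
Since nothing is captured, `findall` lists the 2 matched substrings directly.

['icdp', 'mszk']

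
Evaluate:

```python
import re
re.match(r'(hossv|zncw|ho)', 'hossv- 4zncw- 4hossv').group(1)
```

The match spans [0:5] → 'hossv'.
Captured: group 1 = 'hossv'.

'hossv'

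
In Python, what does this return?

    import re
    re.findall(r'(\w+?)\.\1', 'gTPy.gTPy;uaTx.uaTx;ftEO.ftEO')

['gTPy', 'uaTx', 'ftEO']

The backreference `\1` re-matches whatever the first group consumed, character for character.
Scanning left to right: at [0:9] match 'gTPy.gTPy', group 1 = 'gTPy'; at [10:19] match 'uaTx.uaTx', group 1 = 'uaTx'; at [20:29] match 'ftEO.ftEO', group 1 = 'ftEO'.
One capturing group, so `findall` returns just the captured substring from each match — 3 in all.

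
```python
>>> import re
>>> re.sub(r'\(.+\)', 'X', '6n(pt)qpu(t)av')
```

Every occurrence is swapped for 'X'.

'6nXav'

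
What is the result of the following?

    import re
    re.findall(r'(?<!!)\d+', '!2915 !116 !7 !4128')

Because the assertion is negative and zero-width, positions next to the forbidden text are skipped.
Matches: at [2:5] → '915'; at [8:10] → '16'; at [16:19] → '128'.
With no groups in the pattern, `findall` gives back each whole match — 3 here.

['915', '16', '128']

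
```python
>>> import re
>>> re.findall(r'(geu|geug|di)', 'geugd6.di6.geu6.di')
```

['geu', 'di', 'geu', 'di']

Alternation tries branches left to right and keeps the first one that lets the overall match succeed at that position.
Walking the string: at [0:3] match 'geu', group 1 = 'geu'; at [7:9] match 'di', group 1 = 'di'; at [11:14] match 'geu', group 1 = 'geu'; at [16:18] match 'di', group 1 = 'di'.
Because there's exactly one group, `findall` drops the full match and keeps group 1 from each hit.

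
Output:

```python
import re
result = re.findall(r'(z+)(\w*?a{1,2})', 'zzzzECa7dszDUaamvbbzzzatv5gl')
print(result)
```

[('zzzz', 'ECa'), ('z', 'DUaa'), ('zzz', 'a')]

This matches one or more of a literal 'z' (captured); then zero or more of a word character (lazy), then 1 to 2 of the literal 'a' (captured).
Lazy quantifiers expand one character at a time until the remainder of the pattern can match.
Matches: at [0:7] match 'zzzzECa', groups = ('zzzz', 'ECa'); at [10:15] match 'zDUaa', groups = ('z', 'DUaa'); at [19:23] match 'zzza', groups = ('zzz', 'a').
Multiple groups make `findall` return tuples — one 2-tuple for each match.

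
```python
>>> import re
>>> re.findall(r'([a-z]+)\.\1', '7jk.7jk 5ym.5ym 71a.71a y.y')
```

['y']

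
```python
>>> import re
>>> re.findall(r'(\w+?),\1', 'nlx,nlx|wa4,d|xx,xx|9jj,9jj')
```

['nlx', 'xx', '9jj']

After group 1 captures some text, `\1` only succeeds where that same text appears again.
One capturing group, so `findall` returns just the captured substring from each match — 3 in all.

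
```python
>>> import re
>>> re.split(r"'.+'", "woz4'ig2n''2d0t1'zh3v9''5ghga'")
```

Matches to split on: at [4:30] → "'ig2n''2d0t1'zh3v9''5ghga'".
`split` removes every match and returns the 2 fragments in between.

['woz4', '']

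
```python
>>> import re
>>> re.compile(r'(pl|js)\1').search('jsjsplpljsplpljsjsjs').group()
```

'jsjs'

The backreference `\1` re-matches whatever the first group consumed, character for character.
The match spans [0:4] → 'jsjs'.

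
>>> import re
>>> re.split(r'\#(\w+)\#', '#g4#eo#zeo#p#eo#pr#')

['', 'g4', 'eo', 'zeo', 'p', 'eo', 'pr#']

Matches to split on: at [0:4] → '#g4#'; at [6:11] → '#zeo#'; at [12:16] → '#eo#'.
With a capturing group present, the delimiter's captured portion is kept in the result list.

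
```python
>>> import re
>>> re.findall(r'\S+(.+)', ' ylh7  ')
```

This matches one or more of a non-whitespace character; then one or more of any character (captured).
Scanning left to right: at [1:7] match 'ylh7  ', group 1 = '  '.
`findall` collects group 1 from the one match (1 total).

['  ']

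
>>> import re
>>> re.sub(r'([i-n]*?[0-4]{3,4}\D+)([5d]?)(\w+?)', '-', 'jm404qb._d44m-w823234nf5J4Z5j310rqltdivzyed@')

'-4m-w82-4Z5-@'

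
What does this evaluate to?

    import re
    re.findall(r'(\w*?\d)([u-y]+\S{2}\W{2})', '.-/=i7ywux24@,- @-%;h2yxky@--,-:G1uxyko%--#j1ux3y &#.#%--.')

Pattern: zero or more of a word character (lazy), then a digit (captured); then one or more of a character in [u-y], then exactly 2 of a non-whitespace character, then exactly 2 of a non-word character (captured).
With 2 capturing groups, `findall` returns a 2-tuple per match.

[('i7', 'ywux24@,'), ('h2', 'yxky@-'), ('G1', 'uxyko%-'), ('j1', 'ux3y &')]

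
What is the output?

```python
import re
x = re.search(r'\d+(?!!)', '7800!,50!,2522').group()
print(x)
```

780

`(?!…)`/`(?<!…)` only lets a position through if the neighbouring text does NOT match; no characters are consumed.
`re.search` scans for the first position where the pattern succeeds.
The match spans [0:3] → '780'.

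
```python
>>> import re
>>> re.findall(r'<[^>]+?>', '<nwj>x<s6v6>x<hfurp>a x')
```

['<nwj>', '<s6v6>', '<hfurp>']

Scanning left to right: at [0:5] → '<nwj>'; at [6:12] → '<s6v6>'; at [13:20] → '<hfurp>'.
With no groups in the pattern, `findall` gives back each whole match — 3 here.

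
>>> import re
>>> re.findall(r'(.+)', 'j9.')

Because there's exactly one group, `findall` drops the full match and keeps group 1 from the one hit.

['j9.']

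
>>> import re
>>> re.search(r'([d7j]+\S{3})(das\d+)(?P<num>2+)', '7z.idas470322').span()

(0, 13)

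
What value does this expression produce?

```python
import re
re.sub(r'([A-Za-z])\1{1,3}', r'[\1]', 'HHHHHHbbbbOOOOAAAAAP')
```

`\1` is not a pattern — it's the concrete string captured by group 1, re-applied verbatim.
Matches: at [0:4] → 'HHHH'; at [4:6] → 'HH'; at [6:10] → 'bbbb'; at [10:14] → 'OOOO'; at [14:18] → 'AAAA'.
`\1` in the replacement pulls in group 1's text for each match.

'[H][H][b][O][A]AP'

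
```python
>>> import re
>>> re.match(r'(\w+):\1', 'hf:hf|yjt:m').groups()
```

('hf',)

The backreference `\1` re-matches whatever the first group consumed, character for character.
`match` is anchored at position 0; if the pattern doesn't fit there, it returns None.
The match spans [0:5] → 'hf:hf'.
Captured: group 1 = 'hf'.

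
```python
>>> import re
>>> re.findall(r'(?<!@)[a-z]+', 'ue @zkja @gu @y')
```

`(?!…)`/`(?<!…)` only lets a position through if the neighbouring text does NOT match; no characters are consumed.
Matches: at [0:2] → 'ue'; at [5:8] → 'kja'; at [11:12] → 'u'.
No capturing groups, so `findall` returns the 3 full match strings.

['ue', 'kja', 'u']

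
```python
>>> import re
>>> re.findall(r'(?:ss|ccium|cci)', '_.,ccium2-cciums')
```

['ccium', 'ccium']

The regex engine tests alternatives in the order written; an earlier branch that matches wins even if a later one would match more.
Scanning left to right: at [3:8] → 'ccium'; at [10:15] → 'ccium'.
Since nothing is captured, `findall` lists the 2 matched substrings directly.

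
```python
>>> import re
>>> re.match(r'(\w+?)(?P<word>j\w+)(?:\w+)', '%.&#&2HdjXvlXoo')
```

None

The pattern matches one or more of a word character (lazy) (captured); then a literal 'j', then one or more of a word character (captured as 'word'); then one or more of a word character (non-capturing group).
`match` is anchored at position 0; if the pattern doesn't fit there, it returns None.
Here the string doesn't start with a match, so the call returns None.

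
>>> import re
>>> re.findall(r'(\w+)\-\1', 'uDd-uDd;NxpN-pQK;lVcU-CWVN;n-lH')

['uDd']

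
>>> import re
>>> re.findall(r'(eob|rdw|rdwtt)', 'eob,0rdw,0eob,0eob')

['eob', 'rdw', 'eob', 'eob']

`findall` collects group 1 from each match (4 total).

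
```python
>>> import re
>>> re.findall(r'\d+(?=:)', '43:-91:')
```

Because the assertion is zero-width, the text it checks is not consumed and won't appear in the result.
Walking the string: at [0:2] → '43'; at [4:6] → '91'.
`findall` yields the raw match text (2 of them) because the pattern has no groups.

['43', '91']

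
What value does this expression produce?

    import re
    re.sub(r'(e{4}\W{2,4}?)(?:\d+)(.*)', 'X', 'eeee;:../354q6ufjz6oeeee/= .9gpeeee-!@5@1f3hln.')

'eeee;:../354q6ufjz6oX'

Every occurrence is swapped for 'X'.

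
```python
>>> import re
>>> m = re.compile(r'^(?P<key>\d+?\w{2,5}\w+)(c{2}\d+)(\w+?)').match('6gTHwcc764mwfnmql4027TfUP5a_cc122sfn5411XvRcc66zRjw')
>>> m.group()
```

Pattern: anchored at the start of the string; then one or more of a digit (lazy), then 2 to 5 of a word character, then one or more of a word character (captured as 'key'); then exactly 2 of the literal 'c', then one or more of a digit (captured); then one or more of a word character (lazy) (captured).
A non-greedy quantifier consumes as few characters as it can — just enough that the remainder of the pattern still matches from where it stops; whatever follows it matches normally.
`re.match` won't scan ahead — the pattern has to work from the very first character.
The match spans [0:48] → '6gTHwcc764mwfnmql4027TfUP5a_cc122sfn5411XvRcc66z'.
Captured: group 1 = '6gTHwcc764mwfnmql4027TfUP5a_cc122sfn5411XvR', group 2 = 'cc66', group 3 = 'z'.

'6gTHwcc764mwfnmql4027TfUP5a_cc122sfn5411XvRcc66z'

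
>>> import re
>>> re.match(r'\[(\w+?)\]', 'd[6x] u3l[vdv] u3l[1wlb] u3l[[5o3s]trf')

None

With `match`, the pattern is implicitly anchored at the beginning.
Here the string doesn't start with a match, so the call returns None.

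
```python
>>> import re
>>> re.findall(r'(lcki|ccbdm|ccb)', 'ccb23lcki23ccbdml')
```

['ccb', 'lcki', 'ccbdm']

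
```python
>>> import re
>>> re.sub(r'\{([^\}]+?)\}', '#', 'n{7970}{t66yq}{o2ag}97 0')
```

'n###97 0'

Each match is replaced by '#'.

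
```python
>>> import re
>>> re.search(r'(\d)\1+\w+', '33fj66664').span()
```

(0, 9)

`\1` is not a pattern — it's the concrete string captured by group 1, re-applied verbatim.
The match spans [0:9] → '33fj66664'.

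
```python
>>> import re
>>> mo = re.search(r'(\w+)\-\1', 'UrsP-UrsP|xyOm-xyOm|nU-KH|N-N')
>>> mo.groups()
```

('UrsP',)

The backreference `\1` re-matches whatever the first group consumed, character for character.
`search` walks the string left to right and returns the first match it finds.
The match spans [0:9] → 'UrsP-UrsP'.
Captured: group 1 = 'UrsP'.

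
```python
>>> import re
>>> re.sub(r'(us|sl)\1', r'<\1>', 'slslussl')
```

A backreference is literal: `\1` must see the identical characters the first group matched.
Each match is replaced using the text its own group 1 captured.

'<sl>ussl'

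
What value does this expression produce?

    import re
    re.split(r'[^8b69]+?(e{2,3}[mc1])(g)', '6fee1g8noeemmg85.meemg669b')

['6', 'ee1', 'g', '8noeemmg8', 'eem', 'g', '669b']

Pattern: one or more of any character except [8b69] (lazy); then 2 to 3 of a literal 'e', then one of [mc1] (captured); then a literal 'g' (captured).
Because the pattern has a capturing group, `split` also inserts each captured text between the pieces.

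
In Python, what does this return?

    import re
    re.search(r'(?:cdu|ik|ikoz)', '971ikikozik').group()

'ik'

The match spans [3:5] → 'ik'.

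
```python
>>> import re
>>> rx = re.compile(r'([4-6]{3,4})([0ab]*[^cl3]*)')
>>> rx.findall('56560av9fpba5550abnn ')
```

[('5656', '0av9fpba5550abnn ')]

The pattern matches 3 to 4 of a character in [4-6] (captured); then zero or more of one of [0ab], then zero or more of any character except [cl3] (captured).
Matches: at [0:21] match '56560av9fpba5550abnn ', groups = ('5656', '0av9fpba5550abnn ').
Multiple groups make `findall` return tuples — one 2-tuple for the one match.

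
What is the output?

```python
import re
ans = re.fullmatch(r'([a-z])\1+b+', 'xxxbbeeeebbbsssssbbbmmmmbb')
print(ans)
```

None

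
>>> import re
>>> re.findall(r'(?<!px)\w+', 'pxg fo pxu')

['pxg', 'fo', 'pxu']

The negative lookahead/lookbehind blocks any match where the forbidden context is present.
Matches: at [0:3] → 'pxg'; at [4:6] → 'fo'; at [7:10] → 'pxu'.
With no groups in the pattern, `findall` gives back each whole match — 3 here.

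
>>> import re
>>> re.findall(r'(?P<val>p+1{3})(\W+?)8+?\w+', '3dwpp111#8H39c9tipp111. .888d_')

The pattern matches one or more of the literal 'p', then exactly 3 of a literal '1' (captured as 'val'); then one or more of a non-word character (lazy) (captured); then one or more of the literal '8' (lazy), then one or more of a word character.
Walking the string: at [3:22] match 'pp111#8H39c9tipp111', groups = ('pp111', '#').
With 2 capturing groups, `findall` returns a 2-tuple per match.

[('pp111', '#')]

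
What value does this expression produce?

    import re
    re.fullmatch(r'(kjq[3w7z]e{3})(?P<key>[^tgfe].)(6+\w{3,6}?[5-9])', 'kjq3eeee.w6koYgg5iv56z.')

`re.fullmatch` requires the pattern to consume the entire string.
Here the pattern can't cover the whole string, so the call returns None.

None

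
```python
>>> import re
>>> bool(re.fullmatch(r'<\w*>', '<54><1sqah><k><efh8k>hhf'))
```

`re.fullmatch` requires the pattern to consume the entire string.
Here the string isn't matched end-to-end, so the call returns None, and `bool(None)` is False.

False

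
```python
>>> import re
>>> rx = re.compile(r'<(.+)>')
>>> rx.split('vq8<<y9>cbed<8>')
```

The group in the pattern means `split` returns the separators' captures alongside the pieces.

['vq8', '<y9>cbed<8', '']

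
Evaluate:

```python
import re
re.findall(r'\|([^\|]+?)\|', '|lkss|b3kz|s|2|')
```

With a single group, `findall` returns only what that group captured — 2 items.

['lkss', 's']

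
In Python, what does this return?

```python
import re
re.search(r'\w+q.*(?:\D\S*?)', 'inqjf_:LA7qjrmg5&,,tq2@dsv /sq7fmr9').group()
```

'inqjf_:LA7qjrmg5&,,tq2@dsv /sq7fmr'

Pattern: one or more of a word character, then the literal 'q', then zero or more of any character; then a non-digit, then zero or more of a non-whitespace character (lazy) (non-capturing group).
`search` walks the string left to right and returns the first match it finds.
The match spans [0:34] → 'inqjf_:LA7qjrmg5&,,tq2@dsv /sq7fmr'.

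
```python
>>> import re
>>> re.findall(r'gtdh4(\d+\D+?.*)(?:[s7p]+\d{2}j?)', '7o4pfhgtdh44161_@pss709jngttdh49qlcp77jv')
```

['4161_@pss709jngttdh49qlc']

Pattern: the literal 'gt', then the literal 'dh4'; then one or more of a digit, then one or more of a non-digit (lazy), then zero or more of any character (captured); then one or more of one of [s7p], then exactly 2 of a digit, then optionally a literal 'j' (non-capturing group).
Scanning left to right: at [6:39] match 'gtdh44161_@pss709jngttdh49qlcp77j', group 1 = '4161_@pss709jngttdh49qlc'.
`findall` collects group 1 from the one match (1 total).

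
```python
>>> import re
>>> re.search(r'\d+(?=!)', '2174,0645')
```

The lookaround is zero-width — it requires the adjacent text to match without consuming it, so the asserted text isn't part of the match.
`re.search` tries every starting position until one works.
Here the pattern never matches, so the call returns None.

None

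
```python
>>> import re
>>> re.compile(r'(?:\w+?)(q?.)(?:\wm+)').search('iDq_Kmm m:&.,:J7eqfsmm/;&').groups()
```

('q_',)

The match spans [0:7] → 'iDq_Kmm'.
Captured: group 1 = 'q_'.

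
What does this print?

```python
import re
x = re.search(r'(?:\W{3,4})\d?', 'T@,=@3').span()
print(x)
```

(1, 6)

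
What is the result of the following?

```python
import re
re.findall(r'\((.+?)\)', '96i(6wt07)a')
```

['6wt07']

Scanning left to right: at [3:10] match '(6wt07)', group 1 = '6wt07'.
One capturing group, so `findall` returns just the captured substring from the one match — 1 in all.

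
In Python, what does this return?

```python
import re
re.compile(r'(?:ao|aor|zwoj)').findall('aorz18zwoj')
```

['ao', 'zwoj']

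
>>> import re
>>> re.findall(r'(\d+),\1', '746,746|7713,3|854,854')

['746', '3', '854']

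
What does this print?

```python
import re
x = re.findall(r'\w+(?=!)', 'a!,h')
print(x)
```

['a']

The lookaround is zero-width — it requires the adjacent text to match without consuming it, so the asserted text isn't part of the match.
Matches: at [0:1] → 'a'.
With no groups in the pattern, `findall` gives back each whole match — 1 here.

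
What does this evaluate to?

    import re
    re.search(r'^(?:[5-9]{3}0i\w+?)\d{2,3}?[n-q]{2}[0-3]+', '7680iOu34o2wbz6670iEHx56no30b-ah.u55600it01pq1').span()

(0, 28)

Pattern: anchored at the start of the string; then exactly 3 of a character in [5-9], then the literal '0i', then one or more of a word character (lazy) (non-capturing group); then 2 to 3 of a digit (lazy), then exactly 2 of a character in [n-q], then one or more of a character in [0-3].
`search` walks the string left to right and returns the first match it finds.
The match spans [0:28] → '7680iOu34o2wbz6670iEHx56no30'.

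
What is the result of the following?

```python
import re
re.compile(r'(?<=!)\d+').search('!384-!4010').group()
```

'384'

The `(?=…)`/`(?<=…)` assertion just peeks at neighbouring text; it doesn't advance the match position.
Unlike `match`, `search` isn't anchored — it looks for the pattern anywhere in the string.
The match spans [1:4] → '384'.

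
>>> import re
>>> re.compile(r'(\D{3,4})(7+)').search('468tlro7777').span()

This matches 3 to 4 of a non-digit (captured); then one or more of a literal '7' (captured).
`search` walks the string left to right and returns the first match it finds.
The match spans [3:11] → 'tlro7777'.
Captured: group 1 = 'tlro', group 2 = '7777'.

(3, 11)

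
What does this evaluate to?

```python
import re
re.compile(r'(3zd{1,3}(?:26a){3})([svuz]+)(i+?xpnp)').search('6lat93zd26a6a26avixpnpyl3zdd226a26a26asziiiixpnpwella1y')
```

None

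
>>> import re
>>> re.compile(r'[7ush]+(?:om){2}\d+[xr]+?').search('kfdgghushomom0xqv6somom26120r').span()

The pattern matches one or more of one of [7ush], then the literal 'om' repeated 2 times; then one or more of a digit, then one or more of one of [xr] (lazy).
`re.search` tries every starting position until one works.
The match spans [5:15] → 'hushomom0x'.

(5, 15)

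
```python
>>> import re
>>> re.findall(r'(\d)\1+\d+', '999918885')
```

The backreference `\1` re-matches whatever the first group consumed, character for character.
Walking the string: at [0:9] match '999918885', group 1 = '9'.
With a single group, `findall` returns only what that group captured — 1 item.

['9']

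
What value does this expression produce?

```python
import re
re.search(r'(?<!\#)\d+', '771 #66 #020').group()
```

'771'

A negative assertion filters positions out without eating any characters.
`re.search` scans for the first position where the pattern succeeds.
The match spans [0:3] → '771'.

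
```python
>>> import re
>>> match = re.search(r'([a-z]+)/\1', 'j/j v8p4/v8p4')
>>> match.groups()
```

The backreference `\1` re-matches whatever the first group consumed, character for character.
Unlike `match`, `search` isn't anchored — it looks for the pattern anywhere in the string.
The match spans [0:3] → 'j/j'.
Captured: group 1 = 'j'.

('j',)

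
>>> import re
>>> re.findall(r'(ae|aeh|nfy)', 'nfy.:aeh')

['nfy', 'ae']

`|` is ordered: at each position the engine commits to the first alternative that works.
Walking the string: at [0:3] match 'nfy', group 1 = 'nfy'; at [5:7] match 'ae', group 1 = 'ae'.
Because there's exactly one group, `findall` drops the full match and keeps group 1 from each hit.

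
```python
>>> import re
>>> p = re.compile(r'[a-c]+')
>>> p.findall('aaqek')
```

['aa']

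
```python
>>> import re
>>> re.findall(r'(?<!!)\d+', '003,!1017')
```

['003', '017']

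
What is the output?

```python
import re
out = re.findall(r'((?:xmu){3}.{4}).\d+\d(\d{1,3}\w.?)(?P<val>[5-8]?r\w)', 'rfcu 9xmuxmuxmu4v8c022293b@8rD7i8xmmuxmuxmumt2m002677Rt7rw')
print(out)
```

This matches the literal 'xmu' repeated 3 times, then exactly 4 of any character (captured); then any character, then one or more of a digit, then a digit; then 1 to 3 of a digit, then a word character, then optionally any character (captured); then optionally a character in [5-8], then the literal 'r', then a word character (captured as 'val').
With 3 capturing groups, `findall` returns a 3-tuple per match.

[('xmuxmuxmu4v8c', '3b@', '8rD')]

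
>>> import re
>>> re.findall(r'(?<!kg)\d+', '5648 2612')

The negative lookahead/lookbehind blocks any match where the forbidden context is present.
No capturing groups, so `findall` returns the 2 full match strings.

['5648', '2612']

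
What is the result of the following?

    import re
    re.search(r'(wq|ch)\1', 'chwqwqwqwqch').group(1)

A backreference is literal: `\1` must see the identical characters the first group matched.
Unlike `match`, `search` isn't anchored — it looks for the pattern anywhere in the string.
The match spans [2:6] → 'wqwq'.
Captured: group 1 = 'wq'.

'wq'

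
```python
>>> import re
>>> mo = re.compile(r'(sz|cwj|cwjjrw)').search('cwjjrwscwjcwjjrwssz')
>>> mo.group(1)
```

'cwj'

The match spans [0:3] → 'cwj'.
Captured: group 1 = 'cwj'.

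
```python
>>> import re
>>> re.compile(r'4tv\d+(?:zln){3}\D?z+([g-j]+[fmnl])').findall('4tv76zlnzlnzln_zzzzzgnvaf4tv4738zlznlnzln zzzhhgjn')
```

['gn']

The pattern matches the literal '4tv', then one or more of a digit, then the literal 'zln' repeated 3 times; then optionally a non-digit, then one or more of a literal 'z'; then one or more of a character in [g-j], then one of [fmnl] (captured).
`findall` collects group 1 from the one match (1 total).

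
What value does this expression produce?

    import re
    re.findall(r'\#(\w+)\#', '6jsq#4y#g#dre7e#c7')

['4y', 'dre7e']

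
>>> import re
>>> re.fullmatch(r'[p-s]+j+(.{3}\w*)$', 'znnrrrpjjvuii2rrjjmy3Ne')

None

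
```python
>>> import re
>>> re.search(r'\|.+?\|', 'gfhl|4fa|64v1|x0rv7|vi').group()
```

The `?` after the quantifier makes it lazy — it takes as little as possible before letting the rest of the pattern try.
Unlike `match`, `search` isn't anchored — it looks for the pattern anywhere in the string.
The match spans [4:9] → '|4fa|'.

'|4fa|'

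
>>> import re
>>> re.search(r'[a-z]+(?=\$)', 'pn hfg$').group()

The lookaround is zero-width — it requires the adjacent text to match without consuming it, so the asserted text isn't part of the match.
`re.search` scans for the first position where the pattern succeeds.
The match spans [3:6] → 'hfg'.

'hfg'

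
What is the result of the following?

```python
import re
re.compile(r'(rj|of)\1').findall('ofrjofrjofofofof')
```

['of', 'of']

After group 1 captures some text, `\1` only succeeds where that same text appears again.
Matches: at [8:12] match 'ofof', group 1 = 'of'; at [12:16] match 'ofof', group 1 = 'of'.
One capturing group, so `findall` returns just the captured substring from each match — 2 in all.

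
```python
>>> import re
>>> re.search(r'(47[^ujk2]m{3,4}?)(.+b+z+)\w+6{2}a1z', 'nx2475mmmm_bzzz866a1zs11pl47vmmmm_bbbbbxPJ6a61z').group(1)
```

The pattern matches the literal '47', then any character except [ujk2], then 3 to 4 of a literal 'm' (lazy) (captured); then one or more of any character, then one or more of the literal 'b', then one or more of a literal 'z' (captured); then one or more of a word character, then exactly 2 of the literal '6', then the literal 'a1z'.
`re.search` scans for the first position where the pattern succeeds.
The match spans [3:21] → '475mmmm_bzzz866a1z'.
Captured: group 1 = '475mmm', group 2 = 'm_bzzz'.

'475mmm'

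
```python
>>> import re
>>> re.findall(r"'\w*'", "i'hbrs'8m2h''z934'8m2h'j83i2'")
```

Scanning left to right: at [1:7] → "'hbrs'"; at [11:13] → "''"; at [17:23] → "'8m2h'".
With no groups in the pattern, `findall` gives back each whole match — 3 here.

["'hbrs'", "''", "'8m2h'"]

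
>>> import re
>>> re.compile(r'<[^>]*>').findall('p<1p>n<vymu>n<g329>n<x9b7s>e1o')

Walking the string: at [1:5] → '<1p>'; at [6:12] → '<vymu>'; at [13:19] → '<g329>'; at [20:27] → '<x9b7s>'.
`findall` yields the raw match text (4 of them) because the pattern has no groups.

['<1p>', '<vymu>', '<g329>', '<x9b7s>']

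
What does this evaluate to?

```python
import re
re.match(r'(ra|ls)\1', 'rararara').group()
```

`match` is anchored at position 0; if the pattern doesn't fit there, it returns None.
The match spans [0:4] → 'rara'.

'rara'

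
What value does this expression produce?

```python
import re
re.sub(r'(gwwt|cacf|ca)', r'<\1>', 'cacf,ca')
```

'<cacf>,<ca>'

The regex engine tests alternatives in the order written; an earlier branch that matches wins even if a later one would match more.
Matches: at [0:4] → 'cacf'; at [5:7] → 'ca'.
Each match is replaced using the text its own group 1 captured.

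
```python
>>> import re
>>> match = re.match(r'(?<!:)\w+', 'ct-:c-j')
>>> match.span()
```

(0, 2)

`match` is anchored at position 0; if the pattern doesn't fit there, it returns None.
The match spans [0:2] → 'ct'.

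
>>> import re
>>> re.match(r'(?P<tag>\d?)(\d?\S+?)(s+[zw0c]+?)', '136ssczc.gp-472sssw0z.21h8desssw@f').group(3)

'ssc'

The match spans [0:6] → '136ssc'.
Captured: group 1 = '1', group 2 = '36', group 3 = 'ssc'.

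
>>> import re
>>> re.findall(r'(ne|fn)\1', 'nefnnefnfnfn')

`\1` has to match the exact text group 1 already captured.
`findall` collects group 1 from the one match (1 total).

['fn']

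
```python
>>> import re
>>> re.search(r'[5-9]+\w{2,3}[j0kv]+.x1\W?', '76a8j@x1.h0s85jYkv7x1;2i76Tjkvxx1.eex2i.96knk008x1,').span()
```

(0, 9)

The match spans [0:9] → '76a8j@x1.'.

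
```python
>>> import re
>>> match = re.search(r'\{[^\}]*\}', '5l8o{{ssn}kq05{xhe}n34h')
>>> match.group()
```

Unlike `match`, `search` isn't anchored — it looks for the pattern anywhere in the string.
The match spans [4:10] → '{{ssn}'.

'{{ssn}'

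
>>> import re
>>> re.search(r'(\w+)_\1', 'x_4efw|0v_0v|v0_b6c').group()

'0v_0v'

`\1` has to match the exact text group 1 already captured.
The match spans [7:12] → '0v_0v'.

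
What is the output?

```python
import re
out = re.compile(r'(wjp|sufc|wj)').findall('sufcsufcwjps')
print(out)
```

['sufc', 'sufc', 'wjp']

`|` is ordered: at each position the engine commits to the first alternative that works.
Scanning left to right: at [0:4] match 'sufc', group 1 = 'sufc'; at [4:8] match 'sufc', group 1 = 'sufc'; at [8:11] match 'wjp', group 1 = 'wjp'.
`findall` collects group 1 from each match (3 total).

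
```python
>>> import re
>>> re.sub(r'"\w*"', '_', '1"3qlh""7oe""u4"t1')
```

'1___t1'

Matches: at [1:7] → '"3qlh"'; at [7:12] → '"7oe"'; at [12:16] → '"u4"'.
Each match is replaced by '_'.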